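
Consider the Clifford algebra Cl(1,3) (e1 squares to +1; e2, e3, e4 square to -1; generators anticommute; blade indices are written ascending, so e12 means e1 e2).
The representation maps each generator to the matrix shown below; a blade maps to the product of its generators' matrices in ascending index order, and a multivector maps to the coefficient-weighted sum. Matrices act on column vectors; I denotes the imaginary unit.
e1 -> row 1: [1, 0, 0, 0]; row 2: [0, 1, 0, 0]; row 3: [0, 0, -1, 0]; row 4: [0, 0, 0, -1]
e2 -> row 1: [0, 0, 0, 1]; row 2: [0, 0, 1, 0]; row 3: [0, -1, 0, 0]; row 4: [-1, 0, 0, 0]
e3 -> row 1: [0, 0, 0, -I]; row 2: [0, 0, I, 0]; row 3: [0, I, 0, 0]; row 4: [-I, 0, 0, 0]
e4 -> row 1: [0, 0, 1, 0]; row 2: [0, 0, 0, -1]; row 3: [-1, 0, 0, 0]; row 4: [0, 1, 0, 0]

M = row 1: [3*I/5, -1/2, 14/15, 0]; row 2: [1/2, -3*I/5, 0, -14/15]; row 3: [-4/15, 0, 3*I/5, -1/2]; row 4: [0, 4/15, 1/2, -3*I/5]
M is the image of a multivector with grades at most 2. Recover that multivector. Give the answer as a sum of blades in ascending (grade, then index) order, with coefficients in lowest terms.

Method: the blade images are trace-orthogonal — tr(rho(e_A) rho(e_B)^-1) = 4 if A = B and 0 otherwise — and rho(e_A)^-1 = (e_A)^2 * rho(e_A) with (e_A)^2 = +1 or -1, so the coefficient of e_A in the preimage is (e_A)^2 * tr(M rho(e_A))/4.
Nonzero projections over blades of grade <= 2: e4: (e4)^2 = -1, tr(M rho(e4)) = -12/5, coefficient 3/5; e14: (e14)^2 = +1, tr(M rho(e14)) = 4/3, coefficient 1/3; e23: (e23)^2 = -1, tr(M rho(e23)) = 12/5, coefficient -3/5; e24: (e24)^2 = -1, tr(M rho(e24)) = 2, coefficient -1/2. Every other blade of grade <= 2 projects to 0.
Answer: 3/5*e4 + 1/3*e14 - 3/5*e23 - 1/2*e24


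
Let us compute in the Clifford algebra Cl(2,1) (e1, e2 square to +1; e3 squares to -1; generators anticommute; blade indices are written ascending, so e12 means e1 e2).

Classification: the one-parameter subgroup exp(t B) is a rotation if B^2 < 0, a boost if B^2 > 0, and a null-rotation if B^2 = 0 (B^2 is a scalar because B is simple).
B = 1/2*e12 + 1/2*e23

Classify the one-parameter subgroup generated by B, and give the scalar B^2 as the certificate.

B^2 term by term: the squares give (1/2)^2*(e12)^2 + (1/2)^2*(e23)^2 = 1/4*(-1) + 1/4*(+1) = 0 (each basis 2-blade squares to minus the product of its generators' squares); cross terms between blades sharing an index anticommute and cancel. So B^2 = 0.
Answer: null-rotation, certificate B^2 = 0. Note: conjugating B changes its blade decomposition but never the scalar B^2 = 0, whose sign settles the classification.


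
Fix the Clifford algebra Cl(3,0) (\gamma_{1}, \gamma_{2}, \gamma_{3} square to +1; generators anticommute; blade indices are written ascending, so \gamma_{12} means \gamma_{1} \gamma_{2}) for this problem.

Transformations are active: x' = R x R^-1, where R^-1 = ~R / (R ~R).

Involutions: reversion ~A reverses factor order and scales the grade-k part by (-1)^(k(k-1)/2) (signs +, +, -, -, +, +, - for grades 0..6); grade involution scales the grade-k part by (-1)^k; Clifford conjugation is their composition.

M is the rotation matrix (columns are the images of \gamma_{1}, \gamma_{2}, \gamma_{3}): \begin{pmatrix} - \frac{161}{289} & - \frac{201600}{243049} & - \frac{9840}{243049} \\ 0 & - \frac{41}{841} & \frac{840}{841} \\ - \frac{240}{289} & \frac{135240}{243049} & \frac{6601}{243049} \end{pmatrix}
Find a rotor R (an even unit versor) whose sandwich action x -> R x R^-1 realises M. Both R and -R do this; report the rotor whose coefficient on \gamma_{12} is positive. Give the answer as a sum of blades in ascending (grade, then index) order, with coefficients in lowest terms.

Method: write R = a + b12*\gamma_{12} + b13*\gamma_{13} + b23*\gamma_{23} with a^2 + b12^2 + b13^2 + b23^2 = 1 (so R^-1 = ~R). Expanding the columns R e_j ~R gives tr M = 4a^2 - 1 and, from the antisymmetric part, M21 - M12 = -4a*b12, M13 - M31 = 4a*b13, M32 - M23 = -4a*b23.
Here tr M = -\frac{140649}{243049}, so a^2 = (1 + tr M)/4 = \frac{25600}{243049} and a = ±\frac{160}{493}. Taking a = \frac{160}{493}: M21 - M12 = \frac{201600}{243049}, M13 - M31 = \frac{192000}{243049}, M32 - M23 = -\frac{107520}{243049}, giving b12 = -\frac{315}{493}, b13 = \frac{300}{493}, b23 = \frac{168}{493}, i.e. R = \frac{160}{493} - \frac{315}{493} \gamma_{12} + \frac{300}{493} \gamma_{13} + \frac{168}{493} \gamma_{23}.
Its \gamma_{12} coefficient is negative, so report the other preimage -R.
Answer: -\frac{160}{493} + \frac{315}{493} \gamma_{12} - \frac{300}{493} \gamma_{13} - \frac{168}{493} \gamma_{23}. Why the constraint matters: R and -R act identically through the sandwich — M has trace -\frac{140649}{243049} either way — so only the sign condition on \gamma_{12} picks one of the two preimages.


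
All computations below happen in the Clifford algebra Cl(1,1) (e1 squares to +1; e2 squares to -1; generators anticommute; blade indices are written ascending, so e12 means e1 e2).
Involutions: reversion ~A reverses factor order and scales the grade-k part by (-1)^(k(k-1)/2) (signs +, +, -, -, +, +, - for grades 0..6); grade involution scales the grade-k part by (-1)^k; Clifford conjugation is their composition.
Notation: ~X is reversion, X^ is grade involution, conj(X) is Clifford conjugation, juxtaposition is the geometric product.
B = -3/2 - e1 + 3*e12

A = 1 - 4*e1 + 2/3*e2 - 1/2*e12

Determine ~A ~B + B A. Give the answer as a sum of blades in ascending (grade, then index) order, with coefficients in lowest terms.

first term: 1 + 3*e1 + 23/2*e2 - 37/12*e12
second term: 1 + 3*e1 + 23/2*e2 + 37/12*e12
Answer: 2 + 6*e1 + 23*e2


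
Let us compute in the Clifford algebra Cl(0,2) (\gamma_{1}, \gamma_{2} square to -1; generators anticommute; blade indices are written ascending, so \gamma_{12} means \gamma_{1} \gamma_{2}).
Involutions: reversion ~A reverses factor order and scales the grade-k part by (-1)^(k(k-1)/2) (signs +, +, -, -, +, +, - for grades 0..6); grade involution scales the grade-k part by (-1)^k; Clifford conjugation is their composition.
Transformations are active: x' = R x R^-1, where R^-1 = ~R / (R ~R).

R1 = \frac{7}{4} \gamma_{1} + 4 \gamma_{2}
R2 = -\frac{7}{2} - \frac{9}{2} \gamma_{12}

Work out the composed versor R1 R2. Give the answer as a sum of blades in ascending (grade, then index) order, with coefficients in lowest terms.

Distribute over the terms of R1 (each basis-blade product reordered to ascending indices, repeated generators contracted through their squares):
(\frac{7}{4} \gamma_{1}) R2 = -\frac{49}{8} \gamma_{1} + \frac{63}{8} \gamma_{2}
(4 \gamma_{2}) R2 = -18 \gamma_{1} - 14 \gamma_{2}
Summing the partial products and collecting blades:
Answer: -\frac{193}{8} \gamma_{1} - \frac{49}{8} \gamma_{2}


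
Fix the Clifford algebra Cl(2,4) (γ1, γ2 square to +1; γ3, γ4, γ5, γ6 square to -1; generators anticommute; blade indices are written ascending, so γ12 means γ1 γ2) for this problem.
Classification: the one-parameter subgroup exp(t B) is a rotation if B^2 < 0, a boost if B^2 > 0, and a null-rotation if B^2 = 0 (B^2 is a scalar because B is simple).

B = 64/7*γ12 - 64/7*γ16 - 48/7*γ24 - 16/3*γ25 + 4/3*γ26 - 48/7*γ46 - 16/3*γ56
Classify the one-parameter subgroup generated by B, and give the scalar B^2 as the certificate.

B^2 term by term: the squares give (64/7)^2*(γ12)^2 + (-64/7)^2*(γ16)^2 + (-48/7)^2*(γ24)^2 + (-16/3)^2*(γ25)^2 + (4/3)^2*(γ26)^2 + (-48/7)^2*(γ46)^2 + (-16/3)^2*(γ56)^2 = 4096/49*(-1) + 4096/49*(+1) + 2304/49*(+1) + 256/9*(+1) + 16/9*(+1) + 2304/49*(-1) + 256/9*(-1) = 16/9 (each basis 2-blade squares to minus the product of its generators' squares); cross terms between blades sharing an index anticommute and cancel; the commuting (index-disjoint) pairs give grade-4 terms 2*c*c'*(blade product), which cancel blade by blade — γ1246: -6144/49 + 6144/49 = 0; γ1256: -2048/21 + 2048/21 = 0; γ2456: 512/7 - 512/7 = 0 — confirming B is simple. So B^2 = 16/9.
Answer: boost, certificate B^2 = 16/9. The class reads off the invariant scalar 16/9 directly.


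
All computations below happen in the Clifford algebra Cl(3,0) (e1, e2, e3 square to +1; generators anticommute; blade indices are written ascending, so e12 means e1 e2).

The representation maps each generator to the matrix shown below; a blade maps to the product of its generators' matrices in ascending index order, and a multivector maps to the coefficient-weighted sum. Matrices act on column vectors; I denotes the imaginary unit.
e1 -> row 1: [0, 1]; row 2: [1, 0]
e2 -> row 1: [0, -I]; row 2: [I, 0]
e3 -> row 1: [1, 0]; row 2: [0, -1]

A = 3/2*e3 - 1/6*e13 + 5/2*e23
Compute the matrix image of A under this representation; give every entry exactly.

Bivector images (products of the table entries): rho(e13) = rho(e1)rho(e3) = row 1: [0, -1]; row 2: [1, 0]; rho(e23) = rho(e2)rho(e3) = row 1: [0, I]; row 2: [I, 0].
M = (3/2)*rho(e3) + (-1/6)*rho(e13) + (5/2)*rho(e23), summed entrywise:
Answer: row 1: [3/2, 1/6 + 5*I/2]; row 2: [-1/6 + 5*I/2, -3/2]


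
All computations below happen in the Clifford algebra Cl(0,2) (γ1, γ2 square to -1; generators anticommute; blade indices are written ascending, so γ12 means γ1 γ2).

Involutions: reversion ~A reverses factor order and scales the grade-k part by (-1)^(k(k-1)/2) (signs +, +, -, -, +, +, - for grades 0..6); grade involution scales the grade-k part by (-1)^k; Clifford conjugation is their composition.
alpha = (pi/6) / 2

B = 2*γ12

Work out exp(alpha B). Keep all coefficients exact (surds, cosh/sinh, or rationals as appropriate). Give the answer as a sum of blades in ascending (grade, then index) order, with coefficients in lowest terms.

B^2 = (2)^2*(γ12)^2 = 4*(-1) = -4 (a basis 2-blade squares to minus the product of its generators' squares).
B^2 = -4 — the negative square puts this in the circular regime; l = 2, alpha*l = pi/6, so exp(alpha B) = cos(pi/6) + (sin(pi/6)/2)*B = sqrt(3)/2 + (1/4)*B.
Answer: sqrt(3)/2 + 1/2*γ12


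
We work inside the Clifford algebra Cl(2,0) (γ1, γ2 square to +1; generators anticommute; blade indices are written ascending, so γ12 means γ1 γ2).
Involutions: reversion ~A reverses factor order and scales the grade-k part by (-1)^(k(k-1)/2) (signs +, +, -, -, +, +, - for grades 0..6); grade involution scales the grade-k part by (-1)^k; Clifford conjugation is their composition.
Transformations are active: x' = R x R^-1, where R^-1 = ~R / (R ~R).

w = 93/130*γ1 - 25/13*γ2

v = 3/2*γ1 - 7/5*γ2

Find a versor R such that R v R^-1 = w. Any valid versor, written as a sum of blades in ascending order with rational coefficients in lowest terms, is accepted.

Construction: equal norms (both 421/100) license R = v + w = 144/65*γ1 - 216/65*γ2 — nothing changes along that direction, while (v - w)/2 changes sign, so v maps onto w.
Answer: 144/65*γ1 - 216/65*γ2


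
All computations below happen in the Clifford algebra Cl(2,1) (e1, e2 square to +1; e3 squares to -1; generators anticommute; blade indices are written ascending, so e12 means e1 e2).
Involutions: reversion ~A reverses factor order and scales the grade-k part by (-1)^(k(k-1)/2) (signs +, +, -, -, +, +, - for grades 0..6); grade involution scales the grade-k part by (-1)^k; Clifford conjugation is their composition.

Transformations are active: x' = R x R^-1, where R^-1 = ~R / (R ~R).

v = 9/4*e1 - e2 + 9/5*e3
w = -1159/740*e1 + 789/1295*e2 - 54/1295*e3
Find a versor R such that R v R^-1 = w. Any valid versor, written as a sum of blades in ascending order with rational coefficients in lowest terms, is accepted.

Reasoning: v^2 = w^2 = 1129/400 since conjugation preserves the quadratic form; R = v + w = 253/370*e1 - 506/1295*e2 + 2277/1295*e3 is then valid when invertible, keeping its own part and reversing (v - w)/2.
Answer: 253/370*e1 - 506/1295*e2 + 2277/1295*e3


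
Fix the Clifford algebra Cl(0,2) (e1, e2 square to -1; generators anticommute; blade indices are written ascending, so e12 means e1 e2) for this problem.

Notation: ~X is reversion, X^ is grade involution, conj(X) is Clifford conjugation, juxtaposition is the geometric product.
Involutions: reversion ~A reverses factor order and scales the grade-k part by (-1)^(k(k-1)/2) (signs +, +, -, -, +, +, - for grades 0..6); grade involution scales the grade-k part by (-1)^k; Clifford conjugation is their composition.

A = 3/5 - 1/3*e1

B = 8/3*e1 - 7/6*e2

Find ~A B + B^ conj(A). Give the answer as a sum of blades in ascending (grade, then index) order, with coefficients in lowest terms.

first term: 8/9 + 8/5*e1 - 7/10*e2 + 7/18*e12
second term: 8/9 - 8/5*e1 + 7/10*e2 - 7/18*e12
Answer: 16/9


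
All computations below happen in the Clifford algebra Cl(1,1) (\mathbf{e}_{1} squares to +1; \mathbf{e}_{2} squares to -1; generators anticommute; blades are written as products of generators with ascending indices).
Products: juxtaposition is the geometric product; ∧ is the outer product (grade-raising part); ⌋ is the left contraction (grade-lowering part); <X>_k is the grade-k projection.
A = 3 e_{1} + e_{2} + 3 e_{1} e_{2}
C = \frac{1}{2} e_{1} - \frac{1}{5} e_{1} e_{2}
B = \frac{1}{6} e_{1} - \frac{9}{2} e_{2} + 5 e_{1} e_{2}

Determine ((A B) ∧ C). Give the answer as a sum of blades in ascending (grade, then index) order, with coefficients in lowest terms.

step 1: 20 + \frac{37}{2} e_{1} + \frac{29}{2} e_{2} - \frac{41}{3} e_{1} e_{2}
step 2: 10 e_{1} - \frac{45}{4} e_{1} e_{2}
Answer: 10 e_{1} - \frac{45}{4} e_{1} e_{2}


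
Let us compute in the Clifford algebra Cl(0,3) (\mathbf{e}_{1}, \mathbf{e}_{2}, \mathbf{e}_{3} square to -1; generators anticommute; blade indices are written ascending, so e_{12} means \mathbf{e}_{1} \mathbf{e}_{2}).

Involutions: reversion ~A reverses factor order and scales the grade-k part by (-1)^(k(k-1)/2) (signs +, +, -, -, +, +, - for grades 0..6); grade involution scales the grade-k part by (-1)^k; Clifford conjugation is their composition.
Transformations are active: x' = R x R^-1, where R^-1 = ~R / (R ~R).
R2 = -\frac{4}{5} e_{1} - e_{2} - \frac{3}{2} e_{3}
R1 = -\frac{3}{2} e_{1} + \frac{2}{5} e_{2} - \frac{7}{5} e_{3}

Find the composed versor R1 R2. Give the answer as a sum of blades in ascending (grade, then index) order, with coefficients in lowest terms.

Distribute over the terms of R1 (each basis-blade product reordered to ascending indices, repeated generators contracted through their squares):
(-\frac{3}{2} e_{1}) R2 = -\frac{6}{5} + \frac{3}{2} e_{12} + \frac{9}{4} e_{13}
(\frac{2}{5} e_{2}) R2 = \frac{2}{5} + \frac{8}{25} e_{12} - \frac{3}{5} e_{23}
(-\frac{7}{5} e_{3}) R2 = -\frac{21}{10} - \frac{28}{25} e_{13} - \frac{7}{5} e_{23}
Summing the partial products and collecting blades:
Answer: -\frac{29}{10} + \frac{91}{50} e_{12} + \frac{113}{100} e_{13} - 2 e_{23}


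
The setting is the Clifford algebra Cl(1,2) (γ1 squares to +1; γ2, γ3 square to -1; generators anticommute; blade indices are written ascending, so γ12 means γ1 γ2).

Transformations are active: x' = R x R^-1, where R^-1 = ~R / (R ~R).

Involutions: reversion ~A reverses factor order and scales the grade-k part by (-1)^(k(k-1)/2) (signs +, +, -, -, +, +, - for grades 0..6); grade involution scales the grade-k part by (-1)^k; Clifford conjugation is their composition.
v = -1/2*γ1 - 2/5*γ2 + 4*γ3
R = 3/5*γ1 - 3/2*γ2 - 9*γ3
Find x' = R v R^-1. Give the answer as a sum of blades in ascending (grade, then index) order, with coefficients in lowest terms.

~R = 3/5*γ1 - 3/2*γ2 - 9*γ3, and R ~R = -8289/100, so R^-1 = ~R / (-8289/100).
R v = 351/10 - 99/100*γ12 - 21/10*γ13 - 48/5*γ23
Answer: -5/614*γ1 + 2564/1535*γ2 + 1112/307*γ3


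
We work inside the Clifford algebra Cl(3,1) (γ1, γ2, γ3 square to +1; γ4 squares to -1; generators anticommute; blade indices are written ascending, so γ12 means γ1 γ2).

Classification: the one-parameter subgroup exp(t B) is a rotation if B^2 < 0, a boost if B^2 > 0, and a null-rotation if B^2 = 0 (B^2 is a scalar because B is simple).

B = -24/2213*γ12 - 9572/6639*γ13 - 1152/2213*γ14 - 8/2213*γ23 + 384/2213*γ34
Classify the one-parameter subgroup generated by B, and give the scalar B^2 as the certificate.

B^2 term by term: the squares give (-24/2213)^2*(γ12)^2 + (-9572/6639)^2*(γ13)^2 + (-1152/2213)^2*(γ14)^2 + (-8/2213)^2*(γ23)^2 + (384/2213)^2*(γ34)^2 = 576/4897369*(-1) + 91623184/44076321*(-1) + 1327104/4897369*(+1) + 64/4897369*(-1) + 147456/4897369*(+1) = -16/9 (each basis 2-blade squares to minus the product of its generators' squares); cross terms between blades sharing an index anticommute and cancel; the commuting (index-disjoint) pairs give grade-4 terms 2*c*c'*(blade product), which cancel blade by blade — γ1234: -18432/4897369 + 18432/4897369 = 0 — confirming B is simple. So B^2 = -16/9.
Answer: rotation, certificate B^2 = -16/9. Check the certificate: B^2 = -16/9, and that sign is decisive whatever form B takes.


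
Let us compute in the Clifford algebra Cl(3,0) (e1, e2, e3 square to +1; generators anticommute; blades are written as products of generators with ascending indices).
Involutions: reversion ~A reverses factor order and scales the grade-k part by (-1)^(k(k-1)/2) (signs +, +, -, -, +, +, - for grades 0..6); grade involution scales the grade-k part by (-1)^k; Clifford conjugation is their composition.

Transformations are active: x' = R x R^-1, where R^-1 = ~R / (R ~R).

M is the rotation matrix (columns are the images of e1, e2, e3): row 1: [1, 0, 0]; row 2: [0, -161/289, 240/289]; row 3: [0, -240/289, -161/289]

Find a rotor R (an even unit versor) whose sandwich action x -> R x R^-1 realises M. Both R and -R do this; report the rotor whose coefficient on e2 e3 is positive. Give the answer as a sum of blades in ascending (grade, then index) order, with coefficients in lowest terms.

Method: write R = a + b12*e1 e2 + b13*e1 e3 + b23*e2 e3 with a^2 + b12^2 + b13^2 + b23^2 = 1 (so R^-1 = ~R). Expanding the columns R e_j ~R gives tr M = 4a^2 - 1 and, from the antisymmetric part, M21 - M12 = -4a*b12, M13 - M31 = 4a*b13, M32 - M23 = -4a*b23.
Here tr M = -33/289, so a^2 = (1 + tr M)/4 = 64/289 and a = ±8/17. Taking a = 8/17: M21 - M12 = 0, M13 - M31 = 0, M32 - M23 = -480/289, giving b12 = 0, b13 = 0, b23 = 15/17, i.e. R = 8/17 + 15/17*e2 e3.
Its e2 e3 coefficient is already positive.
Answer: 8/17 + 15/17*e2 e3. Recall the cover is two-to-one: with M of trace -33/289, both preimages act alike, and the stated e2 e3 sign chooses the sheet.


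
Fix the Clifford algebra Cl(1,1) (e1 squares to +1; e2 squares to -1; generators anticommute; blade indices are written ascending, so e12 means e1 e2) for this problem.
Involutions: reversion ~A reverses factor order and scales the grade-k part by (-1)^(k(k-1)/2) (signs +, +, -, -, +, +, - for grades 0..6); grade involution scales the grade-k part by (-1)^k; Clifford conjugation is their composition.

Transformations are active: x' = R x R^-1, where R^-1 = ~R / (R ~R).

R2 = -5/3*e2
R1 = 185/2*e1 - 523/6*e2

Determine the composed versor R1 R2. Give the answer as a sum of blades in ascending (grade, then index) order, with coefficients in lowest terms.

Distribute over the terms of R2 (each basis-blade product reordered to ascending indices, repeated generators contracted through their squares):
R1 (-5/3*e2) = -2615/18 - 925/6*e12
Answer: -2615/18 - 925/6*e12


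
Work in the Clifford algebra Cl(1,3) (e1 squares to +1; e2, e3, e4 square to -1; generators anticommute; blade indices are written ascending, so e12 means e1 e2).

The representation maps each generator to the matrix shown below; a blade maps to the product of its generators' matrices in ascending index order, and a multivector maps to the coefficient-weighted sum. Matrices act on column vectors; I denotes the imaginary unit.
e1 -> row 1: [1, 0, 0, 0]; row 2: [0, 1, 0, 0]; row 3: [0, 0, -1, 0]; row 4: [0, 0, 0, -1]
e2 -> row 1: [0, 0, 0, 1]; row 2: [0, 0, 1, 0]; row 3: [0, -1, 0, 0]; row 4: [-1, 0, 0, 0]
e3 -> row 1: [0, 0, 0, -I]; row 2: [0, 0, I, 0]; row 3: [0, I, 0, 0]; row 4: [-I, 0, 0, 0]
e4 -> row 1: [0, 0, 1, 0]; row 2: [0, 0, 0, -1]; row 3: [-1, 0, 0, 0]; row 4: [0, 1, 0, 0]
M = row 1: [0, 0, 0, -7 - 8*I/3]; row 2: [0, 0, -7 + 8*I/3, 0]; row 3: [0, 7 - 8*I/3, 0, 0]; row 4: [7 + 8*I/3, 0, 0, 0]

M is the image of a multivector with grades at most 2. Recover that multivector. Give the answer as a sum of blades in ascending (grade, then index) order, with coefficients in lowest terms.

Method: the blade images are trace-orthogonal — tr(rho(e_A) rho(e_B)^-1) = 4 if A = B and 0 otherwise — and rho(e_A)^-1 = (e_A)^2 * rho(e_A) with (e_A)^2 = +1 or -1, so the coefficient of e_A in the preimage is (e_A)^2 * tr(M rho(e_A))/4.
Nonzero projections over blades of grade <= 2: e2: (e2)^2 = -1, tr(M rho(e2)) = 28, coefficient -7; e13: (e13)^2 = +1, tr(M rho(e13)) = 32/3, coefficient 8/3. Every other blade of grade <= 2 projects to 0.
Answer: -7*e2 + 8/3*e13


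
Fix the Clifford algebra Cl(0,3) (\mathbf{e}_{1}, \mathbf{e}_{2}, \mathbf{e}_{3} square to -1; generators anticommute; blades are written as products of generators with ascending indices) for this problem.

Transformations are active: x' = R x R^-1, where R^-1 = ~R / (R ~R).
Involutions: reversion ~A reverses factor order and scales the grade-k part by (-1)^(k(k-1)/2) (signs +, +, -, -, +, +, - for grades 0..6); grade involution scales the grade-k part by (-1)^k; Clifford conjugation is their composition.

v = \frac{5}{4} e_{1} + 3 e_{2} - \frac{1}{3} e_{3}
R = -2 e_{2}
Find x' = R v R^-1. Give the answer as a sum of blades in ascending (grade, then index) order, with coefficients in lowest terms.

~R = -2 e_{2}, and R ~R = -4, so R^-1 = ~R / (-4).
R v = 6 + \frac{5}{2} e_{1} e_{2} + \frac{2}{3} e_{2} e_{3}
Answer: -\frac{5}{4} e_{1} + 3 e_{2} + \frac{1}{3} e_{3}


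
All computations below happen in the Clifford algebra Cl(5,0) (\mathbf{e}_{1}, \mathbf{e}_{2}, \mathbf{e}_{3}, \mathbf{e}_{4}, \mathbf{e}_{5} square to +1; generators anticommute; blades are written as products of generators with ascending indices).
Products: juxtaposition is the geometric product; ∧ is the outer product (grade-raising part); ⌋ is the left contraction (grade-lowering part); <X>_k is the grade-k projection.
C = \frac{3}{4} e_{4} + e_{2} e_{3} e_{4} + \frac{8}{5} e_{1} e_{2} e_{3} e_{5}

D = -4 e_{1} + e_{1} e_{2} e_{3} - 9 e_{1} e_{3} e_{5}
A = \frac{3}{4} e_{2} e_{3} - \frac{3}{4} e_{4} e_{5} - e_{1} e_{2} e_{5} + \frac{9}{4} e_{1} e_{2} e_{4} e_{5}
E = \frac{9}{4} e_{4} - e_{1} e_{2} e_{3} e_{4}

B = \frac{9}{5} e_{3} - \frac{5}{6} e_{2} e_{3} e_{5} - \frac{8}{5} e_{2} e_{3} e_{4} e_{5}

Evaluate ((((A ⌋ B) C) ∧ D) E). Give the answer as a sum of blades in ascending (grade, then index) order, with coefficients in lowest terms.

step 1: \frac{5}{8} e_{5} - \frac{6}{5} e_{2} e_{3} + \frac{6}{5} e_{4} e_{5}
step 2: \frac{6}{5} e_{4} - \frac{9}{10} e_{5} + \frac{48}{25} e_{1} e_{5} - \frac{15}{32} e_{4} e_{5} - e_{1} e_{2} e_{3} - \frac{9}{10} e_{2} e_{3} e_{4} - \frac{6}{5} e_{2} e_{3} e_{5} + \frac{48}{25} e_{1} e_{2} e_{3} e_{4} - \frac{5}{8} e_{2} e_{3} e_{4} e_{5}
step 3: \frac{24}{5} e_{1} e_{4} - \frac{18}{5} e_{1} e_{5} + \frac{15}{8} e_{1} e_{4} e_{5} - \frac{24}{5} e_{1} e_{2} e_{3} e_{4} - \frac{39}{10} e_{1} e_{2} e_{3} e_{5} - \frac{54}{5} e_{1} e_{3} e_{4} e_{5} + \frac{65}{32} e_{1} e_{2} e_{3} e_{4} e_{5}
step 4: \frac{24}{5} + \frac{54}{5} e_{1} - \frac{65}{32} e_{5} - \frac{135}{32} e_{1} e_{5} + \frac{24}{5} e_{2} e_{3} - \frac{54}{5} e_{2} e_{5} - \frac{39}{10} e_{4} e_{5} - \frac{54}{5} e_{1} e_{2} e_{3} + \frac{243}{10} e_{1} e_{3} e_{5} + \frac{81}{10} e_{1} e_{4} e_{5} + \frac{15}{8} e_{2} e_{3} e_{5} - \frac{585}{128} e_{1} e_{2} e_{3} e_{5} + \frac{18}{5} e_{2} e_{3} e_{4} e_{5} + \frac{351}{40} e_{1} e_{2} e_{3} e_{4} e_{5}
Answer: \frac{24}{5} + \frac{54}{5} e_{1} - \frac{65}{32} e_{5} - \frac{135}{32} e_{1} e_{5} + \frac{24}{5} e_{2} e_{3} - \frac{54}{5} e_{2} e_{5} - \frac{39}{10} e_{4} e_{5} - \frac{54}{5} e_{1} e_{2} e_{3} + \frac{243}{10} e_{1} e_{3} e_{5} + \frac{81}{10} e_{1} e_{4} e_{5} + \frac{15}{8} e_{2} e_{3} e_{5} - \frac{585}{128} e_{1} e_{2} e_{3} e_{5} + \frac{18}{5} e_{2} e_{3} e_{4} e_{5} + \frac{351}{40} e_{1} e_{2} e_{3} e_{4} e_{5}


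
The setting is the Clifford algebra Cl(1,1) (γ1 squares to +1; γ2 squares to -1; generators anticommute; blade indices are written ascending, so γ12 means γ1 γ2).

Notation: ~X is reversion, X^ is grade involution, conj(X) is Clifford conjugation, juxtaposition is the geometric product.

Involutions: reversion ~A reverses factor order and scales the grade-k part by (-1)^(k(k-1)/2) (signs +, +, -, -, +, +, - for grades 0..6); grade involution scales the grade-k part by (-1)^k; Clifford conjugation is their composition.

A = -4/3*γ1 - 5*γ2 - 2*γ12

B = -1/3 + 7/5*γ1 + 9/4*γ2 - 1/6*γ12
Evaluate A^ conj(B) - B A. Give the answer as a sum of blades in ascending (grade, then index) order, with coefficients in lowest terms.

first term: 181/20 - 37/9*γ1 - 191/45*γ2 + 14/3*γ12
second term: 583/60 - 44/9*γ1 - 61/45*γ2 - 10/3*γ12
Answer: -2/3 + 7/9*γ1 - 26/9*γ2 + 8*γ12


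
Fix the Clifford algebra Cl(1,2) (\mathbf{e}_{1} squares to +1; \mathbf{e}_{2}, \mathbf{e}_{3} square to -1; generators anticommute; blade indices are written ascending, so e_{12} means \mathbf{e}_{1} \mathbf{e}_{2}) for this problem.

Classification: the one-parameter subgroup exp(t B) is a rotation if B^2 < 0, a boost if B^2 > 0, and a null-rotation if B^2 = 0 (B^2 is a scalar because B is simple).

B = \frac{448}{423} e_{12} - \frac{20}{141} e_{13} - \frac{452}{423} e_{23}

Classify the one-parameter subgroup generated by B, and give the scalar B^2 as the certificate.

B^2 term by term: the squares give (\frac{448}{423})^2*(e_{12})^2 + (-\frac{20}{141})^2*(e_{13})^2 + (-\frac{452}{423})^2*(e_{23})^2 = \frac{200704}{178929}*(+1) + \frac{400}{19881}*(+1) + \frac{204304}{178929}*(-1) = 0 (each basis 2-blade squares to minus the product of its generators' squares); cross terms between blades sharing an index anticommute and cancel. So B^2 = 0.
Answer: null-rotation, certificate B^2 = 0. B^2 = 0 is basis-independent, so its sign is the whole story.


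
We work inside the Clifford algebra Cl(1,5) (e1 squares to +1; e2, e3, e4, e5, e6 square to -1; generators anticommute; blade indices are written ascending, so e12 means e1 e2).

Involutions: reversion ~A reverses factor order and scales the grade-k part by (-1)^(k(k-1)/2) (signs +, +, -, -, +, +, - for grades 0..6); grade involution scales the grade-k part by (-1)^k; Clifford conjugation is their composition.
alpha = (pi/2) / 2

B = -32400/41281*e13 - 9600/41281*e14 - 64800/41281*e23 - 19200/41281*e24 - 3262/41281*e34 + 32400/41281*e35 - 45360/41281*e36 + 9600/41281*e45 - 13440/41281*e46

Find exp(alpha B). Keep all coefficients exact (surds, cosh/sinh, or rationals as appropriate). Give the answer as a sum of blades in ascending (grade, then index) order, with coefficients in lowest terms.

B^2 term by term: the squares give (-32400/41281)^2*(e13)^2 + (-9600/41281)^2*(e14)^2 + (-64800/41281)^2*(e23)^2 + (-19200/41281)^2*(e24)^2 + (-3262/41281)^2*(e34)^2 + (32400/41281)^2*(e35)^2 + (-45360/41281)^2*(e36)^2 + (9600/41281)^2*(e45)^2 + (-13440/41281)^2*(e46)^2 = 1049760000/1704120961*(+1) + 92160000/1704120961*(+1) + 4199040000/1704120961*(-1) + 368640000/1704120961*(-1) + 10640644/1704120961*(-1) + 1049760000/1704120961*(-1) + 2057529600/1704120961*(-1) + 92160000/1704120961*(-1) + 180633600/1704120961*(-1) = -4 (each basis 2-blade squares to minus the product of its generators' squares); cross terms between blades sharing an index anticommute and cancel; the commuting (index-disjoint) pairs give grade-4 terms 2*c*c'*(blade product), which cancel blade by blade — e1234: -1244160000/1704120961 + 1244160000/1704120961 = 0; e1345: -622080000/1704120961 + 622080000/1704120961 = 0; e1346: 870912000/1704120961 - 870912000/1704120961 = 0; e2345: -1244160000/1704120961 + 1244160000/1704120961 = 0; e2346: 1741824000/1704120961 - 1741824000/1704120961 = 0; e3456: 870912000/1704120961 - 870912000/1704120961 = 0 — confirming B is simple. So B^2 = -4.
B^2 = -4 — the series telescopes trigonometrically here: l = 2, alpha*l = pi/2, so exp(alpha B) = cos(pi/2) + (sin(pi/2)/2)*B = 0 + (1/2)*B.
Answer: -16200/41281*e13 - 4800/41281*e14 - 32400/41281*e23 - 9600/41281*e24 - 1631/41281*e34 + 16200/41281*e35 - 22680/41281*e36 + 4800/41281*e45 - 6720/41281*e46


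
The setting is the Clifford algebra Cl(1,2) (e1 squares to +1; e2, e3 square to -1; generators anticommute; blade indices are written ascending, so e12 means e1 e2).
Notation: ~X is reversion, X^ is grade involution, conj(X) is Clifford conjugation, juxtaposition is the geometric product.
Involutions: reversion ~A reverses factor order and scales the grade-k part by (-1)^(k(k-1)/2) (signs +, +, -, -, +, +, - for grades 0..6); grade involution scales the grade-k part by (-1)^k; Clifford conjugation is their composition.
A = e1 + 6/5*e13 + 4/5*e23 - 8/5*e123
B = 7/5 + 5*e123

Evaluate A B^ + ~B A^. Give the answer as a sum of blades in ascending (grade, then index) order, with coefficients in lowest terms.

first term: -8 + 27/5*e1 + 6*e2 + 42/25*e13 - 97/25*e23 - 56/25*e123
second term: 8 + 13/5*e1 + 6*e2 + 42/25*e13 + 153/25*e23 + 56/25*e123
Answer: 8*e1 + 12*e2 + 84/25*e13 + 56/25*e23


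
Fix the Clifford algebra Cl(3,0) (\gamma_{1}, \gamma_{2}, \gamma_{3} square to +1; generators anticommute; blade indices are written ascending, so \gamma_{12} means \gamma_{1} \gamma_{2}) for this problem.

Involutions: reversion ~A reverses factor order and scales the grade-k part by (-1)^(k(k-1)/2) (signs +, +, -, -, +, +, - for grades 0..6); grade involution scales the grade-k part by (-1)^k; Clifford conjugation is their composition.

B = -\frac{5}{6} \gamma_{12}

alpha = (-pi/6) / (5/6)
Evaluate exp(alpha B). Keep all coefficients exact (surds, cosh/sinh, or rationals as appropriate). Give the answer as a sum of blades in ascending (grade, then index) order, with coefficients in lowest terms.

B^2 = (-\frac{5}{6})^2*(\gamma_{12})^2 = \frac{25}{36}*(-1) = -\frac{25}{36} (a basis 2-blade squares to minus the product of its generators' squares).
B^2 = -\frac{25}{36} — circular case — the even/odd split gives cos and sin: l = \frac{5}{6}, alpha*l = - \frac{\pi}{6}, so exp(alpha B) = cos(- \frac{\pi}{6}) + (sin(- \frac{\pi}{6})/(\frac{5}{6}))*B = \frac{\sqrt{3}}{2} + (- \frac{3}{5})*B.
Answer: \frac{\sqrt{3}}{2} + \frac{1}{2} \gamma_{12}


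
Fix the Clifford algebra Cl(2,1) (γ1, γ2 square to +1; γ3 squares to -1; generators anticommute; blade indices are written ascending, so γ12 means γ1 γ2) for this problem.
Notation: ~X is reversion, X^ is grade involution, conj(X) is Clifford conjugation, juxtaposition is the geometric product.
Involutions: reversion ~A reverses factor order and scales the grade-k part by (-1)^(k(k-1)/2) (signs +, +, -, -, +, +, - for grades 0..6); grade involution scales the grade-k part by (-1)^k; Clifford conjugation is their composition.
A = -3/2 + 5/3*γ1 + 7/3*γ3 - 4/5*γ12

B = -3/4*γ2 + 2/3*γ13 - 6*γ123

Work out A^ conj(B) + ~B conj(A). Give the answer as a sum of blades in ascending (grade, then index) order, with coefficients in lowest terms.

first term: 43/45*γ1 - 9/8*γ2 - 166/45*γ3 - 61/4*γ12 + γ13 + 673/60*γ23 + 9*γ123
second term: -43/45*γ1 + 9/8*γ2 - 266/45*γ3 + 51/4*γ12 + γ13 - 527/60*γ23 - 9*γ123
Answer: -48/5*γ3 - 5/2*γ12 + 2*γ13 + 73/30*γ23


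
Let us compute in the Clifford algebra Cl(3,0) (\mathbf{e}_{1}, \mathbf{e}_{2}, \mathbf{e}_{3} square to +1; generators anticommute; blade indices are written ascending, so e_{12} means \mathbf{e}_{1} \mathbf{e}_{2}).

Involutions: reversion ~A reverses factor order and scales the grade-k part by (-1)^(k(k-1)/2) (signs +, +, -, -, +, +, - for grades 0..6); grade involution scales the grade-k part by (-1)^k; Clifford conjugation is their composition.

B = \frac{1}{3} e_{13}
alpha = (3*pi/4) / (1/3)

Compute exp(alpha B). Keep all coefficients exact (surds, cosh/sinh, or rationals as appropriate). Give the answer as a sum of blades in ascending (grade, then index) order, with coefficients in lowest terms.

B^2 = (\frac{1}{3})^2*(e_{13})^2 = \frac{1}{9}*(-1) = -\frac{1}{9} (a basis 2-blade squares to minus the product of its generators' squares).
B^2 = -\frac{1}{9} — circular case — the even/odd split gives cos and sin: l = \frac{1}{3}, alpha*l = \frac{3 \pi}{4}, so exp(alpha B) = cos(\frac{3 \pi}{4}) + (sin(\frac{3 \pi}{4})/(\frac{1}{3}))*B = - \frac{\sqrt{2}}{2} + (\frac{3 \sqrt{2}}{2})*B.
Answer: - \frac{\sqrt{2}}{2} + \frac{\sqrt{2}}{2} e_{13}


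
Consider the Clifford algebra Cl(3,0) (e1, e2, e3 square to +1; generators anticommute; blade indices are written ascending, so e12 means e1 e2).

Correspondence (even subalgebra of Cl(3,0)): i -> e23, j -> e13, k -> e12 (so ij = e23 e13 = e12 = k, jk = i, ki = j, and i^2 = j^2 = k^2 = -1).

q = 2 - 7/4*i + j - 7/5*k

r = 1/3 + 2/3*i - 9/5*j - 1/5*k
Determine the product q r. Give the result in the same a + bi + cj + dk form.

In blades: q = 2 - 7/5*e12 + e13 - 7/4*e23, r = 1/3 - 1/5*e12 - 9/5*e13 + 2/3*e23.
Distribute q over r term by term (generator squares from the signature, products reordered to ascending indices): (2)*r = 2/3 - 2/5*e12 - 18/5*e13 + 4/3*e23; (-7/5*e12)*r = -7/25 - 7/15*e12 - 14/15*e13 - 63/25*e23; (e13)*r = 9/5 - 2/3*e12 + 1/3*e13 - 1/5*e23; (-7/4*e23)*r = 7/6 + 63/20*e12 - 7/20*e13 - 7/12*e23.
Sum: 503/150 + 97/60*e12 - 91/20*e13 - 197/100*e23; translating back through the correspondence:
Answer: 503/150 - 197/100*i - 91/20*j + 97/60*k


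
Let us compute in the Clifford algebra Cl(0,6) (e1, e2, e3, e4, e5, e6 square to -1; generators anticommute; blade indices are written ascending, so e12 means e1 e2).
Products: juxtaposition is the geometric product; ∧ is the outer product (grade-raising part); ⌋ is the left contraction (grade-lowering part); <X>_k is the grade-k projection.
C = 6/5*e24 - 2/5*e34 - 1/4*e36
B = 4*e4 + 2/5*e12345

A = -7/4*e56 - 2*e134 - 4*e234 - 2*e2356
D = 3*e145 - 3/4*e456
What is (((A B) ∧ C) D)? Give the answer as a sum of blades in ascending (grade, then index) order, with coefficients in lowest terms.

step 1: 8*e13 + 8/5*e15 + 16*e23 - 4/5*e25 + 4/5*e146 - 7*e456 - 7/10*e12346 - 8*e23456
step 2: -48/5*e1234 + 48/25*e1245 - 16/25*e1345 + 2/5*e1356 + 8/25*e2345 - 1/5*e2356
step 3: -144/25*e2 + 48/25*e3 - 24/25*e123 + 36/25*e126 + 3/10*e134 - 12/25*e136 - 3/20*e234 + 144/5*e235 + 6/25*e236 + 6/5*e346 - 3/5*e12346 - 36/5*e12356
Answer: -144/25*e2 + 48/25*e3 - 24/25*e123 + 36/25*e126 + 3/10*e134 - 12/25*e136 - 3/20*e234 + 144/5*e235 + 6/25*e236 + 6/5*e346 - 3/5*e12346 - 36/5*e12356


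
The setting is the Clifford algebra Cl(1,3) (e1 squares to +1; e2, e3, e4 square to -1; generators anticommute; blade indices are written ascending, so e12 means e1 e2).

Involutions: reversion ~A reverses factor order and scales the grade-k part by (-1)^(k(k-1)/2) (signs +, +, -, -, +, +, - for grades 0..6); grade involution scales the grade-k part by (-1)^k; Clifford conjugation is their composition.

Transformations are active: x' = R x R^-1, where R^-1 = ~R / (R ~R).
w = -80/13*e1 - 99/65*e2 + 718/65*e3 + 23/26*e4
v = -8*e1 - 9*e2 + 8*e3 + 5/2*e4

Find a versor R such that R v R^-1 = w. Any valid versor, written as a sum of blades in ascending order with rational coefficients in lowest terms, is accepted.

Reasoning: v^2 = w^2 = -349/4 since conjugation preserves the quadratic form; R = v + w = -184/13*e1 - 684/65*e2 + 1238/65*e3 + 44/13*e4 is then valid when invertible, keeping its own part and reversing (v - w)/2.
Answer: -184/13*e1 - 684/65*e2 + 1238/65*e3 + 44/13*e4


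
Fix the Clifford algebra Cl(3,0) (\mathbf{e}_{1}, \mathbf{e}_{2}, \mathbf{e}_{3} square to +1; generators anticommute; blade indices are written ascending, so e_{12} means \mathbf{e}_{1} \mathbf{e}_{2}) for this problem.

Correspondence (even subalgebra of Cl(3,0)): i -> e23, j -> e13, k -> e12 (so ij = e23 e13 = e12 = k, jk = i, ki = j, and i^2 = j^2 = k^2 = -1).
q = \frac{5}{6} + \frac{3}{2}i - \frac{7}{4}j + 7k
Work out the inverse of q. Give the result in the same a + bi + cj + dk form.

In blades: q = \frac{5}{6} + 7 e_{12} - \frac{7}{4} e_{13} + \frac{3}{2} e_{23}.
With qbar = \frac{5}{6} - 7 e_{12} + \frac{7}{4} e_{13} - \frac{3}{2} e_{23} (scalar fixed, mapped units negated), q qbar = \frac{7921}{144} (the sum of squared coefficients), so q^-1 = qbar / (\frac{7921}{144}) = \frac{120}{7921} - \frac{1008}{7921} e_{12} + \frac{252}{7921} e_{13} - \frac{216}{7921} e_{23}; translating back:
Answer: \frac{120}{7921} - \frac{216}{7921}i + \frac{252}{7921}j - \frac{1008}{7921}k


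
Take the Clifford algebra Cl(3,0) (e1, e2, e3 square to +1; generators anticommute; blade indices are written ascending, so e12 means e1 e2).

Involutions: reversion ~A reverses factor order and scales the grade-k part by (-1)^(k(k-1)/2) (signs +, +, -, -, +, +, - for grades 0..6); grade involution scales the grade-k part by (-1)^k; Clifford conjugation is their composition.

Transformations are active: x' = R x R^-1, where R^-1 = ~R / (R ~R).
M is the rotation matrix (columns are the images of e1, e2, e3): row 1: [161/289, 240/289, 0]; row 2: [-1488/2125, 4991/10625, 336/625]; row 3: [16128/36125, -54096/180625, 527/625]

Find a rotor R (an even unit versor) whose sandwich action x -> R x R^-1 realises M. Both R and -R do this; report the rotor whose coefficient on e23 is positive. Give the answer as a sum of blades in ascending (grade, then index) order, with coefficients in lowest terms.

Method: write R = a + b12*e12 + b13*e13 + b23*e23 with a^2 + b12^2 + b13^2 + b23^2 = 1 (so R^-1 = ~R). Expanding the columns R e_j ~R gives tr M = 4a^2 - 1 and, from the antisymmetric part, M21 - M12 = -4a*b12, M13 - M31 = 4a*b13, M32 - M23 = -4a*b23.
Here tr M = 13511/7225, so a^2 = (1 + tr M)/4 = 5184/7225 and a = ±72/85. Taking a = 72/85: M21 - M12 = -55296/36125, M13 - M31 = -16128/36125, M32 - M23 = -6048/7225, giving b12 = 192/425, b13 = -56/425, b23 = 21/85, i.e. R = 72/85 + 192/425*e12 - 56/425*e13 + 21/85*e23.
Its e23 coefficient is already positive.
Answer: 72/85 + 192/425*e12 - 56/425*e13 + 21/85*e23. Uniqueness: Spin(3) -> SO(3) maps R and -R to the same rotation of trace 13511/7225; fixing the sign of the e23 coefficient removes the ambiguity.


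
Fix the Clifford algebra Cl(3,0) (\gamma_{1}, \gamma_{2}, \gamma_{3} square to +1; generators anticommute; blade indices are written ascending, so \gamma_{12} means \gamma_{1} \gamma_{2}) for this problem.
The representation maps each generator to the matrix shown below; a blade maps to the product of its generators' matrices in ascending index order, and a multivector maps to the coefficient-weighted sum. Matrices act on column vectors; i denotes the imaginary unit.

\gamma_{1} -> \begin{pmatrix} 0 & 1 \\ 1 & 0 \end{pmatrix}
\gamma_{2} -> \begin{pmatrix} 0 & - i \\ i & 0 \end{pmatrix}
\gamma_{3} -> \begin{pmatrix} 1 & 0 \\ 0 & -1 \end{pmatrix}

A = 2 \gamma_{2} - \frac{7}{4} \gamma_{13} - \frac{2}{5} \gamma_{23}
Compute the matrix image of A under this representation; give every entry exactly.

Bivector images (products of the table entries): rho(\gamma_{13}) = rho(\gamma_{1})rho(\gamma_{3}) = \begin{pmatrix} 0 & -1 \\ 1 & 0 \end{pmatrix}; rho(\gamma_{23}) = rho(\gamma_{2})rho(\gamma_{3}) = \begin{pmatrix} 0 & i \\ i & 0 \end{pmatrix}.
M = (2)*rho(\gamma_{2}) + (-\frac{7}{4})*rho(\gamma_{13}) + (-\frac{2}{5})*rho(\gamma_{23}), summed entrywise:
Answer: \begin{pmatrix} 0 & \frac{7}{4} - \frac{12 i}{5} \\ - \frac{7}{4} + \frac{8 i}{5} & 0 \end{pmatrix}


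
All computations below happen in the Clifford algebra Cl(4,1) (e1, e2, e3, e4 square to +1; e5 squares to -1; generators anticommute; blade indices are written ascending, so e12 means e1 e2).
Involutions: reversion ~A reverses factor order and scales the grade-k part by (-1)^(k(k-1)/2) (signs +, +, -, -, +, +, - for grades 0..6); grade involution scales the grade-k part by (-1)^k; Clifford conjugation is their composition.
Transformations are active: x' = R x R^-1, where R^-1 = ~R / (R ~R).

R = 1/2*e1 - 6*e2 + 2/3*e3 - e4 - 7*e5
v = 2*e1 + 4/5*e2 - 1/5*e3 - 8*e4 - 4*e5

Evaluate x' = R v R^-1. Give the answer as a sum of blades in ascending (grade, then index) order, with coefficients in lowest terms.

~R = 1/2*e1 - 6*e2 + 2/3*e3 - e4 - 7*e5, and R ~R = -407/36, so R^-1 = ~R / (-407/36).
R v = -359/15 + 62/5*e12 - 43/30*e13 - 2*e14 + 12*e15 + 2/3*e23 + 244/5*e24 + 148/5*e25 - 83/15*e34 - 61/15*e35 - 52*e45
Answer: 238/2035*e1 - 53324/2035*e2 + 6151/2035*e3 + 7664/2035*e4 - 52172/2035*e5
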